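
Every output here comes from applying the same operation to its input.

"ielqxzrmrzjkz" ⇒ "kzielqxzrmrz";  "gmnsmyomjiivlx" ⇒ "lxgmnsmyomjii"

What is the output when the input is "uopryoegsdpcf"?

cfuopryoegsd

The rule is to move the last 3 characters to the front (rotate right by 3), then delete the first character.
On "uopryoegsdpcf": the first step gives "pcfuopryoegsd", and the second then gives "cfuopryoegsd".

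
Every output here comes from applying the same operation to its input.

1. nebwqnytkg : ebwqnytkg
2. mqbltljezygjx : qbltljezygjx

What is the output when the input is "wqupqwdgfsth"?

qupqwdgfsth

Each output is the input with this applied: delete the first character.
"wqupqwdgfsth" → "qupqwdgfsth".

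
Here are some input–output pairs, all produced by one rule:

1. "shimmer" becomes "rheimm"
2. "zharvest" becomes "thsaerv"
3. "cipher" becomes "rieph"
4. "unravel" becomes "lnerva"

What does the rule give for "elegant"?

Each output is the input with this applied: take characters alternately from the front and the back (1st, last, 2nd, 2nd-last, ...), then delete the first character.
Starting from "elegant": after the first operation, "etlneag"; after the second, "tlneag".

tlneag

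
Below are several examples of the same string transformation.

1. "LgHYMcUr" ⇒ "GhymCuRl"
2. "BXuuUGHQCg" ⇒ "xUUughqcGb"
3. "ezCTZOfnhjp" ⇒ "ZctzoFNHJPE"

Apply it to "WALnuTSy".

alNUtsYw

Looking at the pairs, the operation is to move the first character to the end, then flip the case of every letter.
On "WALnuTSy": the first step gives "ALnuTSyW", and the second then gives "alNUtsYw".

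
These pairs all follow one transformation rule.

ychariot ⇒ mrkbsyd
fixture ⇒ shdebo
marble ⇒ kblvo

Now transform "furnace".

In each case the input is transformed by: delete the first character, then shift every letter 10 places forward in the alphabet (wrapping around).
For "furnace", step one produces "urnace"; step two turns that into "ebxkmo".

ebxkmo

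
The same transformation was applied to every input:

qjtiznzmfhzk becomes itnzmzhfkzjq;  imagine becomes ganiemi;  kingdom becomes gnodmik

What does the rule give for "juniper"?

The transformation: swap each adjacent pair of characters (1↔2, 3↔4, ...), then move the first 2 characters to the end (rotate left by 2).
Working it through for "juniper": intermediate "ujinepr", final "inepruj".

inepruj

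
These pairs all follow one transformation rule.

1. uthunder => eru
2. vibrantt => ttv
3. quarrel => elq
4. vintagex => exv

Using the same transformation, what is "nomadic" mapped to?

icn

The pattern: move the last 2 characters to the front (rotate right by 2), then keep only the first 3 characters.
For "nomadic", step one produces "icnomad"; step two turns that into "icn".
(Check on "vibrantt": → "ttvibran" → "ttv" ✓)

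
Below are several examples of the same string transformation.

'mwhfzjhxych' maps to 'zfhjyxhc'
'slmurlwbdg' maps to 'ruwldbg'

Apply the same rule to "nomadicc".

What's happening: delete the first 3 characters, then swap each adjacent pair of characters (1↔2, 3↔4, ...).
On "nomadicc": the first step gives "adicc", and the second then gives "dacic".
(Check on "mwhfzjhxych": → "fzjhxych" → "zfhjyxhc" ✓)

dacic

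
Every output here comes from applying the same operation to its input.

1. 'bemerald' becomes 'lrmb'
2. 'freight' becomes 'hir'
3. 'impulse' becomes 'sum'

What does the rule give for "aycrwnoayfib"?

The pattern: reverse the string, then keep every other character starting from the second (positions 2nd, 4th, 6th, ...).
On "aycrwnoayfib": the first step gives "bifyaonwrcya", and the second then gives "iyowca".

iyowca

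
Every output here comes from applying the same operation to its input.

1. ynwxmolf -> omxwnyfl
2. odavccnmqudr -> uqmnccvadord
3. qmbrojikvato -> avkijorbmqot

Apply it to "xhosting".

itsohxgn

In each case the input is transformed by: move the last 2 characters to the front (rotate right by 2), then reverse the string.
Starting from "xhosting": after the first operation, "ngxhosti"; after the second, "itsohxgn".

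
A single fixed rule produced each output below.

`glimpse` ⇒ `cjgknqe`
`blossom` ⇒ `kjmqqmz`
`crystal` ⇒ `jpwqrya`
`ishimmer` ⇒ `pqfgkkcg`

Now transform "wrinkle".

The rule is to swap the first and last characters, then shift every letter 2 places backward in the alphabet (wrapping around).
"wrinkle" → "cpgliju".

cpgliju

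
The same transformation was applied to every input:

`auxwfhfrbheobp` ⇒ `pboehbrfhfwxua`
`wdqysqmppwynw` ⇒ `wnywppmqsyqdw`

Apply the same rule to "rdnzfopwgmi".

The rule is to reverse the string.
For "rdnzfopwgmi" the result is "imgwpofzndr".

imgwpofzndr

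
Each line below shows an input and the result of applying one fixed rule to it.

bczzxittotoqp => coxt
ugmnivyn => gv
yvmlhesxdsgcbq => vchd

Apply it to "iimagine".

ii

Looking at the pairs, the operation is to take characters alternately from the front and the back (1st, last, 2nd, 2nd-last, ...), then keep one character in every 3, starting at position 3 (positions 3rd, 6th, 9th, ...).
Working it through for "iimagine": intermediate "ieinmiag", final "ii".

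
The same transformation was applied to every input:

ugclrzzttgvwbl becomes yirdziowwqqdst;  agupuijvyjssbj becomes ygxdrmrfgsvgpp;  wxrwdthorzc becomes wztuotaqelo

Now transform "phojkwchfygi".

Looking at the pairs, the operation is to move the last 2 characters to the front (rotate right by 2), then shift every letter 3 places backward in the alphabet (wrapping around).
"phojkwchfygi" → "giphojkwchfy" → "dfmelghtzecv".

dfmelghtzecv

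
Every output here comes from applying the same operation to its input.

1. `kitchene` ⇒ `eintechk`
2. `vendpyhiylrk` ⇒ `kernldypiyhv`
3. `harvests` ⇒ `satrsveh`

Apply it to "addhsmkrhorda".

adddrhoshmrka

The transformation: take characters alternately from the front and the back (1st, last, 2nd, 2nd-last, ...), then move the first character to the end.
On "addhsmkrhorda": the first step gives "aadddrhoshmrk", and the second then gives "adddrhoshmrka".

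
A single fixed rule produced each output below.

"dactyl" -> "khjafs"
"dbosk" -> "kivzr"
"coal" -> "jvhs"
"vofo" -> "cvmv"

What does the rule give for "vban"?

cihu

The rule is to shift every letter 7 places forward in the alphabet (wrapping around).
On "vban" that produces "cihu".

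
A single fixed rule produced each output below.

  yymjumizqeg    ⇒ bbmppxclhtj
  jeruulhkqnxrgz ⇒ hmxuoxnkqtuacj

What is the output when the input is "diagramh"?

lgjddukp

Looking at the pairs, the operation is to swap each adjacent pair of characters (1↔2, 3↔4, ...), then shift every letter 3 places forward in the alphabet (wrapping around).
On "diagramh" that produces "lgjddukp".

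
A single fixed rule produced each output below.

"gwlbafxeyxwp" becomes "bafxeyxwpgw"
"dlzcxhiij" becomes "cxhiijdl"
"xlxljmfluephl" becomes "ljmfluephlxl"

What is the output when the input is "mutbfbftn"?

The rule is to move the first 2 characters to the end (rotate left by 2), then delete the first character.
Starting from "mutbfbftn": after the first operation, "tbfbftnmu"; after the second, "bfbftnmu".

bfbftnmu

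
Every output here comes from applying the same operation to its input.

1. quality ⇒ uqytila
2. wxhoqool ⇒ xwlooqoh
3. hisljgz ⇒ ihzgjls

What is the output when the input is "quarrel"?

uqlerra

The pattern: reverse the string, then move the last 2 characters to the front (rotate right by 2).
Applying both steps to "quarrel": "lerrauq", then "uqlerra".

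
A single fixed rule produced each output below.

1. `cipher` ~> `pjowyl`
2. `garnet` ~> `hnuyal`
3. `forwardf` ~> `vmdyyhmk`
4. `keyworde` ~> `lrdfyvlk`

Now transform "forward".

vmdyyhk

The pattern: swap each adjacent pair of characters (1↔2, 3↔4, ...), then shift every letter 7 places forward in the alphabet (wrapping around).
For "forward" the result is "vmdyyhk".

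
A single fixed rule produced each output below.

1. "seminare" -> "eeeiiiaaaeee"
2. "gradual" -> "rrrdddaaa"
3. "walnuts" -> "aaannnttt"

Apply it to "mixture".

The rule is to keep every other character starting from the second (positions 2nd, 4th, 6th, ...), then repeat every character 3 times.
"mixture" → "itr" → "iiitttrrr".

iiitttrrr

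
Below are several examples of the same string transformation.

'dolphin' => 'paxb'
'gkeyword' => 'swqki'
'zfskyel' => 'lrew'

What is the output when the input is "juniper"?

vgzu

Looking at the pairs, the operation is to shift every letter 12 places forward in the alphabet (wrapping around), then delete the last 3 characters.
"juniper" → "vgzu".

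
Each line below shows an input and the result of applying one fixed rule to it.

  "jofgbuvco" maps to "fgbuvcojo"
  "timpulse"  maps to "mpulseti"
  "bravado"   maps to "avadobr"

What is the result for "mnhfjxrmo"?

The pattern: move the first 2 characters to the end (rotate left by 2).
For "mnhfjxrmo" the result is "hfjxrmomn".

hfjxrmomn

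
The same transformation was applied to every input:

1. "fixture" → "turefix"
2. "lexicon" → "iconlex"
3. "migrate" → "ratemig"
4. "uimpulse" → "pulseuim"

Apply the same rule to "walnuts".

The pattern: move the first 3 characters to the end (rotate left by 3).
On "walnuts" that produces "nutswal".

nutswal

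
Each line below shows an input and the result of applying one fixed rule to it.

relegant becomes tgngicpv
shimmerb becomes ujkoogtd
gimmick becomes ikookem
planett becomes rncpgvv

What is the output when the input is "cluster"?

The rule is to shift every letter 2 places forward in the alphabet (wrapping around).
On "cluster" that produces "enwuvgt".

enwuvgt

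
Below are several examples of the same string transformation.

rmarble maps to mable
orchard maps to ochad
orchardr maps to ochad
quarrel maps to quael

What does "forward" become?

fowad

Each output is the input with this applied: remove every "r".
On "forward" that produces "fowad".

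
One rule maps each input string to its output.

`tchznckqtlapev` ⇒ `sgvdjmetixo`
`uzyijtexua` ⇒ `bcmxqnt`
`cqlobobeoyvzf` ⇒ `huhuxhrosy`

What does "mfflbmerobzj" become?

eufxkhusc

Each output is the input with this applied: shift every letter 7 places backward in the alphabet (wrapping around), then delete the first 3 characters.
Starting from "mfflbmerobzj": after the first operation, "fyyeufxkhusc"; after the second, "eufxkhusc".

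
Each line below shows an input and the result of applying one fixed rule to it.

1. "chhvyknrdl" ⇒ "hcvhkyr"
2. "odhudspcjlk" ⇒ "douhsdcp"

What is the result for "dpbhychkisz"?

pdhbcykh

What's happening: swap each adjacent pair of characters (1↔2, 3↔4, ...), then delete the last 3 characters.
For "dpbhychkisz", step one produces "pdhbcykhsiz"; step two turns that into "pdhbcykh".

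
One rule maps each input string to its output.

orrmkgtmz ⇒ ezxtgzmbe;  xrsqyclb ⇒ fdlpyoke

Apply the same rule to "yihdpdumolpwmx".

The transformation: shift every letter 13 places forward in the alphabet (wrapping around) — i.e. ROT13, then move the first 2 characters to the end (rotate left by 2).
"yihdpdumolpwmx" → "uqcqhzbycjzklv".
(Check on "orrmkgtmz": → "beezxtgzm" → "ezxtgzmbe" ✓)

uqcqhzbycjzklv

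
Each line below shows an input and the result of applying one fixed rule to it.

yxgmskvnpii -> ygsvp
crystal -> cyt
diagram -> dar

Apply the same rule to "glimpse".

gip

Looking at the pairs, the operation is to delete the last character, then keep every other character starting from the first (positions 1st, 3rd, 5th, ...).
Working it through for "glimpse": intermediate "glimps", final "gip".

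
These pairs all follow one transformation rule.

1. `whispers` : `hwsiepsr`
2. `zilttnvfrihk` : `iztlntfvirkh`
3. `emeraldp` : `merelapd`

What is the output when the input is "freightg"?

The pattern: swap each adjacent pair of characters (1↔2, 3↔4, ...).
So "freightg" becomes "rfiehggt".

rfiehggt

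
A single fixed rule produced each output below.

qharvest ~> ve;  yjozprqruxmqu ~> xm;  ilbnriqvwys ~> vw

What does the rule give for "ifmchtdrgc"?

dr

The transformation: move the last 2 characters to the front (rotate right by 2), then keep only the last 2 characters.
Working it through for "ifmchtdrgc": intermediate "gcifmchtdr", final "dr".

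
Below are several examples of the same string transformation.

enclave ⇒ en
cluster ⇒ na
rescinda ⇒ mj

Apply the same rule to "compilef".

no

What's happening: shift every letter 9 places forward in the alphabet (wrapping around), then keep only the last 2 characters.
Applying both steps to "compilef": "lxvyruno", then "no".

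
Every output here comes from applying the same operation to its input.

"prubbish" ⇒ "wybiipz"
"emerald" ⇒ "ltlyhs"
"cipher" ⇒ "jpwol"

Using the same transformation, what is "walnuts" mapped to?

dhsuba

The transformation: delete the last character, then shift every letter 7 places forward in the alphabet (wrapping around).
Starting from "walnuts": after the first operation, "walnut"; after the second, "dhsuba".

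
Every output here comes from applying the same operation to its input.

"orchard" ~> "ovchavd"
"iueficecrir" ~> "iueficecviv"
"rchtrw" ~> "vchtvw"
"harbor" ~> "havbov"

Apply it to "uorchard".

uovchavd

In each case the input is transformed by: replace every "r" with "v".
Doing the same to "uorchard": "uovchavd".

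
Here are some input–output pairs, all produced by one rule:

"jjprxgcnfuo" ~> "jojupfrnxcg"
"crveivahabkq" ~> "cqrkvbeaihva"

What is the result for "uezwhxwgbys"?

Looking at the pairs, the operation is to take characters alternately from the front and the back (1st, last, 2nd, 2nd-last, ...).
Applying that to "uezwhxwgbys" gives "useyzbwghwx".

useyzbwghwx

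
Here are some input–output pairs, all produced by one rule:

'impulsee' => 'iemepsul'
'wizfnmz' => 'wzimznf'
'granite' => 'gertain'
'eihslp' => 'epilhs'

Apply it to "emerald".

edmlear

What's happening: take characters alternately from the front and the back (1st, last, 2nd, 2nd-last, ...).
"emerald" → "edmlear".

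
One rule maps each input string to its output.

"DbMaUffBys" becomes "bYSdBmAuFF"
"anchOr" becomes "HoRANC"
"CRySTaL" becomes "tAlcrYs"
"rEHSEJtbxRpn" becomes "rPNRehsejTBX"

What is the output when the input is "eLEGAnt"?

Each output is the input with this applied: flip the case of every letter, then move the last 3 characters to the front (rotate right by 3).
For "eLEGAnt", step one produces "ElegaNT"; step two turns that into "aNTEleg".

aNTEleg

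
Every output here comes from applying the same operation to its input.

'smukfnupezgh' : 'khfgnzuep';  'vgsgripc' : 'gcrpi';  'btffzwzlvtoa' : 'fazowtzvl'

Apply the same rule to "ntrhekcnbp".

hpebknc

Rule — delete the first 3 characters, then take characters alternately from the front and the back (1st, last, 2nd, 2nd-last, ...).
On "ntrhekcnbp": the first step gives "hekcnbp", and the second then gives "hpebknc".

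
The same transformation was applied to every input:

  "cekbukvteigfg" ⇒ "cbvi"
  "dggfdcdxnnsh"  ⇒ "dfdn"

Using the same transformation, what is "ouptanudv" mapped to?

otu

Each output is the input with this applied: delete the last character, then keep one character in every 3, starting at position 1 (positions 1st, 4th, 7th, ...).
Doing the same to "ouptanudv": "otu".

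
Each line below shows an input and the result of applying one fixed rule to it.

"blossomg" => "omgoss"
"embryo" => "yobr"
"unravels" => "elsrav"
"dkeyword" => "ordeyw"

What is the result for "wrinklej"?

Rule — delete the first 2 characters, then swap the front and back halves of the string.
On "wrinklej" that produces "lejink".

lejink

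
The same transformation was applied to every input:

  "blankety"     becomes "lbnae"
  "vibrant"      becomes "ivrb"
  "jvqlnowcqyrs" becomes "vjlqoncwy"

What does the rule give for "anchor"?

nah

Rule — swap each adjacent pair of characters (1↔2, 3↔4, ...), then delete the last 3 characters.
"anchor" → "nahcro" → "nah".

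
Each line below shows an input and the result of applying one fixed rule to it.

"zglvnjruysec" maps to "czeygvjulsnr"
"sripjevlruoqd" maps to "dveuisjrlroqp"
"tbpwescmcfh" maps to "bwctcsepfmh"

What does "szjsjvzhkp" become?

hzjzjvksps

The rule is to sort the characters into alphabetical order, then take characters alternately from the front and the back (1st, last, 2nd, 2nd-last, ...).
So "szjsjvzhkp" becomes "hzjzjvksps".
(Check on "tbpwescmcfh": → "bccefhmpstw" → "bwctcsepfmh" ✓)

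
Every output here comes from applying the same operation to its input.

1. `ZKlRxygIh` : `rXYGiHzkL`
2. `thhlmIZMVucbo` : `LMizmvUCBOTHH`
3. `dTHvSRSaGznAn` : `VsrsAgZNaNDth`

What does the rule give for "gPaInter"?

The pattern: flip the case of every letter, then move the first 3 characters to the end (rotate left by 3).
On "gPaInter": the first step gives "GpAiNTER", and the second then gives "iNTERGpA".

iNTERGpA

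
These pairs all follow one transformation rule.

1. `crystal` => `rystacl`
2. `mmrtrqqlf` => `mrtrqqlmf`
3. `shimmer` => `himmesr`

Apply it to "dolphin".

The transformation: swap the first and last characters, then move the first character to the end.
For "dolphin", step one produces "nolphid"; step two turns that into "olphidn".

olphidn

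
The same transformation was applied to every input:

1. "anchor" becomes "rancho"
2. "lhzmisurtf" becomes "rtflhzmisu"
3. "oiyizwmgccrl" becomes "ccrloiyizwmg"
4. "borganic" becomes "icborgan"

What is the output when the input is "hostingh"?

Each output is the input with this applied: move the first 2 characters to the end (rotate left by 2), then swap the front and back halves of the string.
On "hostingh" that produces "ghhostin".

ghhostin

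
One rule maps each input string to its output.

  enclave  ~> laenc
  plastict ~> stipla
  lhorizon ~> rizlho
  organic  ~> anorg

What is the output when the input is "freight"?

igfre

Looking at the pairs, the operation is to delete the last 2 characters, then move the first 3 characters to the end (rotate left by 3).
Applying both steps to "freight": "freig", then "igfre".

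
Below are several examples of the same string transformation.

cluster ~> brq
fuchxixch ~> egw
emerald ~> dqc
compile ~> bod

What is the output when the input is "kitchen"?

Looking at the pairs, the operation is to shift every letter 1 place backward in the alphabet (wrapping around), then keep one character in every 3, starting at position 1 (positions 1st, 4th, 7th, ...).
"kitchen" → "jhsbgdm" → "jbm".

jbm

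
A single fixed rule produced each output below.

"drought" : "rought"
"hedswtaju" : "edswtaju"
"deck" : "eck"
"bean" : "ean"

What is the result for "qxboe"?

xboe

What's happening: delete the first character.
"qxboe" → "xboe".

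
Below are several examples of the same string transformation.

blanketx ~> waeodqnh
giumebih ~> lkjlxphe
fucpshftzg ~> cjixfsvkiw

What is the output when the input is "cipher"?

What's happening: shift every letter 3 places forward in the alphabet (wrapping around), then move the last 2 characters to the front (rotate right by 2).
Applying both steps to "cipher": "flskhu", then "huflsk".

huflsk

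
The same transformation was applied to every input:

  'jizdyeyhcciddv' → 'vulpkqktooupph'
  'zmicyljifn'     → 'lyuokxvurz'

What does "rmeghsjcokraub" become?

dyqstevoawdmgn

Rule — shift every letter 12 places forward in the alphabet (wrapping around).
For "rmeghsjcokraub" the result is "dyqstevoawdmgn".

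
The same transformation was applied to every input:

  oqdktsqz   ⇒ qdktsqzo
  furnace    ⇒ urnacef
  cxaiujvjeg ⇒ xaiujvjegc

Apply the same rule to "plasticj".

The pattern: move the first character to the end.
Doing the same to "plasticj": "lasticjp".

lasticjp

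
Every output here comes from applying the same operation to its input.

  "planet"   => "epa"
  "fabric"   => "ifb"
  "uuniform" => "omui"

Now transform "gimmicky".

cyim

Each output is the input with this applied: swap the front and back halves of the string, then keep every other character starting from the second (positions 2nd, 4th, 6th, ...).
For "gimmicky", step one produces "ickygimm"; step two turns that into "cyim".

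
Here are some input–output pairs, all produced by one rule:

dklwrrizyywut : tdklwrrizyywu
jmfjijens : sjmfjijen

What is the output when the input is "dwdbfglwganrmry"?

The pattern: move the last character to the front.
So "dwdbfglwganrmry" becomes "ydwdbfglwganrmr".

ydwdbfglwganrmr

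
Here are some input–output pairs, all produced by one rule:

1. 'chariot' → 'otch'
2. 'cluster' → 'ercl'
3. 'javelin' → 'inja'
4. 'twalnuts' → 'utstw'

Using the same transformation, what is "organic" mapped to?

What's happening: move the first 2 characters to the end (rotate left by 2), then delete the first 3 characters.
Starting from "organic": after the first operation, "ganicor"; after the second, "icor".

icor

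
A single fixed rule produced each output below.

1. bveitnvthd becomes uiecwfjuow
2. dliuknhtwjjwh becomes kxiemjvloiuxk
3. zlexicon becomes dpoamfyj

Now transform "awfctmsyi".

tzjbxgdun

Rule — shift every letter 1 place forward in the alphabet (wrapping around), then move the last 3 characters to the front (rotate right by 3).
On "awfctmsyi": the first step gives "bxgduntzj", and the second then gives "tzjbxgdun".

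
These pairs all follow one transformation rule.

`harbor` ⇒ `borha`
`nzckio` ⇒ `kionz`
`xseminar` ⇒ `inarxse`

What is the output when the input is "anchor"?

The transformation: swap the front and back halves of the string, then delete the last character.
Applying both steps to "anchor": "horanc", then "horan".
(Check on "nzckio": → "kionzc" → "kionz" ✓)

horan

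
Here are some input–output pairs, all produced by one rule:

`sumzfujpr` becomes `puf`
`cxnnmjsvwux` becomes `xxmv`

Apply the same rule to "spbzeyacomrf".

rpec

The transformation: keep one character in every 3, starting at position 2 (positions 2nd, 5th, 8th, ...), then move the last character to the front.
Starting from "spbzeyacomrf": after the first operation, "pecr"; after the second, "rpec".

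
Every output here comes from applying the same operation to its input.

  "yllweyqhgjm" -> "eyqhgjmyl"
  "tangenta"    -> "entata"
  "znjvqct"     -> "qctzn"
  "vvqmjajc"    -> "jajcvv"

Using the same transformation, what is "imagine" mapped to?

ineim

The pattern: move the first 2 characters to the end (rotate left by 2), then delete the first 2 characters.
For "imagine", step one produces "agineim"; step two turns that into "ineim".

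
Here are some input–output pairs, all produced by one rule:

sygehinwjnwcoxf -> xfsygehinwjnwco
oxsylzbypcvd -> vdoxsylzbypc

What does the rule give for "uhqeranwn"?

wnuhqeran

What's happening: move the last 2 characters to the front (rotate right by 2).
Doing the same to "uhqeranwn": "wnuhqeran".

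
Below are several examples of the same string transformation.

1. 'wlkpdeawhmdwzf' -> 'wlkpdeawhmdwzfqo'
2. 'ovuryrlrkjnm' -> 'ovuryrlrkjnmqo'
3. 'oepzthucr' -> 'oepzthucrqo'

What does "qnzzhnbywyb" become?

qnzzhnbywybqo

The rule is to append "qo".
Doing the same to "qnzzhnbywyb": "qnzzhnbywybqo".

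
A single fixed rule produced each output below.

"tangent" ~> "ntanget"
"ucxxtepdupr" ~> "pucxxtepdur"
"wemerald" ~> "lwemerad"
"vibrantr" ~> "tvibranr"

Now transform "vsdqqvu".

In each case the input is transformed by: move the last character to the front, then swap the first and last characters.
Working it through for "vsdqqvu": intermediate "uvsdqqv", final "vvsdqqu".

vvsdqqu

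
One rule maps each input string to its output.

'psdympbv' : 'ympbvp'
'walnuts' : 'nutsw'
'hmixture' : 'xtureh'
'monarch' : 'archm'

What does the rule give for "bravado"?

The transformation: move the first character to the end, then delete the first 2 characters.
Starting from "bravado": after the first operation, "ravadob"; after the second, "vadob".

vadob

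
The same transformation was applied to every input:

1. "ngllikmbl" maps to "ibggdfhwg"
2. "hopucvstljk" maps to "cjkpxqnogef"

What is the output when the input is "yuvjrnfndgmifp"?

tpqemiaiybhdak

The rule is to shift every letter 5 places backward in the alphabet (wrapping around).
On "yuvjrnfndgmifp" that produces "tpqemiaiybhdak".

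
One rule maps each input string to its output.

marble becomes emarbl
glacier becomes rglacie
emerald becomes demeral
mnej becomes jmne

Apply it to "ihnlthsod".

What's happening: move the last character to the front.
Doing the same to "ihnlthsod": "dihnlthso".

dihnlthso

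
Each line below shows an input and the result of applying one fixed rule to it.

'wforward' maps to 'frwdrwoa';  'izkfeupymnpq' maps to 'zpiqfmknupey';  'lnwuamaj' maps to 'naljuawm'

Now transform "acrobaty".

ctayobra

Each output is the input with this applied: swap each adjacent pair of characters (1↔2, 3↔4, ...), then take characters alternately from the front and the back (1st, last, 2nd, 2nd-last, ...).
"acrobaty" → "caorabyt" → "ctayobra".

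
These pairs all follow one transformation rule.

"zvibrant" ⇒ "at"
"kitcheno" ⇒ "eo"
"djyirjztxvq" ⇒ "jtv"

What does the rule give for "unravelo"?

Rule — keep every other character starting from the second (positions 2nd, 4th, 6th, ...), then delete the first 2 characters.
For "unravelo", step one produces "naeo"; step two turns that into "eo".

eo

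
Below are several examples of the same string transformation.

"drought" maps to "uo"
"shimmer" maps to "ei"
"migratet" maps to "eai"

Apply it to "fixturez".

What's happening: reverse the string, then keep only the vowels.
"fixturez" → "eui".

eui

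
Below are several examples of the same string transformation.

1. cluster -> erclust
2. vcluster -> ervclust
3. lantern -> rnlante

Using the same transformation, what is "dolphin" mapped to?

indolph

The pattern: move the last 2 characters to the front (rotate right by 2).
Doing the same to "dolphin": "indolph".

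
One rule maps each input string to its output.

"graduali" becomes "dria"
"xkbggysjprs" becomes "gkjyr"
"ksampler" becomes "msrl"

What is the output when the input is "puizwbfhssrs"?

zuhbss

The pattern: keep every other character starting from the second (positions 2nd, 4th, 6th, ...), then swap each adjacent pair of characters (1↔2, 3↔4, ...).
Starting from "puizwbfhssrs": after the first operation, "uzbhss"; after the second, "zuhbss".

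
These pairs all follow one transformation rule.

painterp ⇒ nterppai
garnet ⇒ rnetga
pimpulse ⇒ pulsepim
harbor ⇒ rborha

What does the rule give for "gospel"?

spelgo

In each case the input is transformed by: swap the front and back halves of the string, then move the last character to the front.
"gospel" → "pelgos" → "spelgo".
(Check on "pimpulse": → "ulsepimp" → "pulsepim" ✓)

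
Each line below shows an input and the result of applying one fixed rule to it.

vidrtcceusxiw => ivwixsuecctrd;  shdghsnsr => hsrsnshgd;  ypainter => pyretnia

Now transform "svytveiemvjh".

vshjvmeievty

In each case the input is transformed by: move the first 2 characters to the end (rotate left by 2), then reverse the string.
"svytveiemvjh" → "vshjvmeievty".
(Check on "shdghsnsr": → "dghsnsrsh" → "hsrsnshgd" ✓)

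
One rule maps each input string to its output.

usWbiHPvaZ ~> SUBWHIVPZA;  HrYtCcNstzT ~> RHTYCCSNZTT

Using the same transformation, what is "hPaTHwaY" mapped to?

PHTAWHYA

What's happening: swap each adjacent pair of characters (1↔2, 3↔4, ...), then convert every letter to uppercase.
Starting from "hPaTHwaY": after the first operation, "PhTawHYa"; after the second, "PHTAWHYA".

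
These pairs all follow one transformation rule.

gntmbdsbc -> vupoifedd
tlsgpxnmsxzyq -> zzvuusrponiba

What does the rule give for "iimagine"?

Looking at the pairs, the operation is to shift every letter 2 places forward in the alphabet (wrapping around), then sort the characters into reverse alphabetical order.
On "iimagine": the first step gives "kkocikpg", and the second then gives "pokkkigc".
(Check on "gntmbdsbc": → "ipvodfude" → "vupoifedd" ✓)

pokkkigc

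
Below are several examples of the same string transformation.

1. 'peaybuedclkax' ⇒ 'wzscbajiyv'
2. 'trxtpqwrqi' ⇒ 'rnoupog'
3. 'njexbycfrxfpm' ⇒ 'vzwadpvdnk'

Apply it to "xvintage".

In each case the input is transformed by: delete the first 3 characters, then shift every letter 2 places backward in the alphabet (wrapping around).
On "xvintage": the first step gives "ntage", and the second then gives "lryec".

lryec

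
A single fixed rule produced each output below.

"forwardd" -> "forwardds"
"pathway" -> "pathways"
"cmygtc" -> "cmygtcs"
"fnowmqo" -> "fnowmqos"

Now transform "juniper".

The rule is to append "s".
Doing the same to "juniper": "junipers".

junipers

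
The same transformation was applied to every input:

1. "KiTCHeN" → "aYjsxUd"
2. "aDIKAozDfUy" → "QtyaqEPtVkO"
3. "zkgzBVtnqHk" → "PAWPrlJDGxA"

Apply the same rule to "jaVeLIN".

ZQlUbyd

What's happening: flip the case of every letter, then shift every letter 10 places backward in the alphabet (wrapping around).
Doing the same to "jaVeLIN": "ZQlUbyd".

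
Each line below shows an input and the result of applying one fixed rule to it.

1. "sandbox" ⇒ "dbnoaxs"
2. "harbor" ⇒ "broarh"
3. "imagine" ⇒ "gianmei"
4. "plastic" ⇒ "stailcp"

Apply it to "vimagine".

gaimniev

In each case the input is transformed by: take characters alternately from the front and the back (1st, last, 2nd, 2nd-last, ...), then reverse the string.
On "vimagine": the first step gives "veinmiag", and the second then gives "gaimniev".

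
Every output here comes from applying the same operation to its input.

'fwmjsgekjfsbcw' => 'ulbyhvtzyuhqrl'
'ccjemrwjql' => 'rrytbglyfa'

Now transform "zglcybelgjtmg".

ovarnqtavyibv

The pattern: shift every letter 11 places backward in the alphabet (wrapping around).
Applying that to "zglcybelgjtmg" gives "ovarnqtavyibv".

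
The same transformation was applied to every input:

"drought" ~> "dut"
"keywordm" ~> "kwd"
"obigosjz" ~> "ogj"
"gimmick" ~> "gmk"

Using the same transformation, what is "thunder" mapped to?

tnr

The rule is to keep one character in every 3, starting at position 1 (positions 1st, 4th, 7th, ...).
So "thunder" becomes "tnr".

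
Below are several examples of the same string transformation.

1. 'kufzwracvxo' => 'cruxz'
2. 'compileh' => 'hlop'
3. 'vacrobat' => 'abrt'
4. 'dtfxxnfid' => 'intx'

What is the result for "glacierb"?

bcel

The transformation: keep every other character starting from the second (positions 2nd, 4th, 6th, ...), then sort the characters into alphabetical order.
Applying both steps to "glacierb": "lceb", then "bcel".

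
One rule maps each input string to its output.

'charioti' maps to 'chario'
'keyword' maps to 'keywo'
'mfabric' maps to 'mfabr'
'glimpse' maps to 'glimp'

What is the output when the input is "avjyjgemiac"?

avjyjgemi

Looking at the pairs, the operation is to delete the last 2 characters.
Applying that to "avjyjgemiac" gives "avjyjgemi".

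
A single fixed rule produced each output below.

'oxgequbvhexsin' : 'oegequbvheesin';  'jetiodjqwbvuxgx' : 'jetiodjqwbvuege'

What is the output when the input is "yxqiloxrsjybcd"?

yeqiloersjybcd

Rule — replace every "x" with "e".
So "yxqiloxrsjybcd" becomes "yeqiloersjybcd".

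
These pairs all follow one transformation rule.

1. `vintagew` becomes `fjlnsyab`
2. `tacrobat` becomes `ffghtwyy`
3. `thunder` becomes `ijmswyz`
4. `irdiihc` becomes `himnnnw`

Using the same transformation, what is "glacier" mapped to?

In each case the input is transformed by: sort the characters into alphabetical order, then shift every letter 5 places forward in the alphabet (wrapping around).
Working it through for "glacier": intermediate "acegilr", final "fhjlnqw".

fhjlnqw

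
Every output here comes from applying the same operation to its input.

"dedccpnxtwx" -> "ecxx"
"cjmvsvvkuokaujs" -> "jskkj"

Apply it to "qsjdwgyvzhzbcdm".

swvzd

The pattern: keep one character in every 3, starting at position 2 (positions 2nd, 5th, 8th, ...).
Doing the same to "qsjdwgyvzhzbcdm": "swvzd".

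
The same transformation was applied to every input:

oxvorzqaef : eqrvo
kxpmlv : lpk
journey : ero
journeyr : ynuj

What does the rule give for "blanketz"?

Looking at the pairs, the operation is to reverse the string, then keep every other character starting from the second (positions 2nd, 4th, 6th, ...).
Starting from "blanketz": after the first operation, "zteknalb"; after the second, "tkab".

tkab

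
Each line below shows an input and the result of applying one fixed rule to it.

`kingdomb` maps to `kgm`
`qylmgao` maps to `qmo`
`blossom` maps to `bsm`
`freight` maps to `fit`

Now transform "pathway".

phy

In each case the input is transformed by: keep one character in every 3, starting at position 1 (positions 1st, 4th, 7th, ...).
"pathway" → "phy".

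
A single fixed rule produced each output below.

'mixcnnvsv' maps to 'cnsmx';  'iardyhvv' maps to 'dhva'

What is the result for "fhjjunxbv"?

What's happening: move the first 3 characters to the end (rotate left by 3), then keep every other character starting from the first (positions 1st, 3rd, 5th, ...).
On "fhjjunxbv": the first step gives "junxbvfhj", and the second then gives "jnbfj".

jnbfj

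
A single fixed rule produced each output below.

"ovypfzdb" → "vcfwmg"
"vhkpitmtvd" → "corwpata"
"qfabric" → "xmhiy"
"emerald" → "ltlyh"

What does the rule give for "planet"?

wshu

In each case the input is transformed by: delete the last 2 characters, then shift every letter 7 places forward in the alphabet (wrapping around).
"planet" → "plan" → "wshu".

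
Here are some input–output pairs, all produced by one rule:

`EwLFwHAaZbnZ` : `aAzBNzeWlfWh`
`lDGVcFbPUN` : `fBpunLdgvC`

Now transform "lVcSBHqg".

The pattern: swap the front and back halves of the string, then flip the case of every letter.
Applying both steps to "lVcSBHqg": "BHqglVcS", then "bhQGLvCs".

bhQGLvCs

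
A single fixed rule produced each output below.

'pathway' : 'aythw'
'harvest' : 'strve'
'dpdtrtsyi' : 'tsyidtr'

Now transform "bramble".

leamb

In each case the input is transformed by: delete the first 2 characters, then move the first 3 characters to the end (rotate left by 3).
On "bramble": the first step gives "amble", and the second then gives "leamb".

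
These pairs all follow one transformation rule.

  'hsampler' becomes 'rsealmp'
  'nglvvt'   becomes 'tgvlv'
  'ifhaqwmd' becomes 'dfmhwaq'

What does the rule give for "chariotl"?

lhtaori

What's happening: take characters alternately from the front and the back (1st, last, 2nd, 2nd-last, ...), then delete the first character.
Starting from "chariotl": after the first operation, "clhtaori"; after the second, "lhtaori".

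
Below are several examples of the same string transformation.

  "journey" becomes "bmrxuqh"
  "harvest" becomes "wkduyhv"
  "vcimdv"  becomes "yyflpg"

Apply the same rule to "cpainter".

ufsdlqwh

In each case the input is transformed by: move the last character to the front, then shift every letter 3 places forward in the alphabet (wrapping around).
"cpainter" → "rcpainte" → "ufsdlqwh".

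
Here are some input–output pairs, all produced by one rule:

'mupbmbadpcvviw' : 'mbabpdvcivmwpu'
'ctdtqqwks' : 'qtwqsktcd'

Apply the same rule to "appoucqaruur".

uoqcrauuarpp

What's happening: move the first 3 characters to the end (rotate left by 3), then swap each adjacent pair of characters (1↔2, 3↔4, ...).
On "appoucqaruur": the first step gives "oucqaruurapp", and the second then gives "uoqcrauuarpp".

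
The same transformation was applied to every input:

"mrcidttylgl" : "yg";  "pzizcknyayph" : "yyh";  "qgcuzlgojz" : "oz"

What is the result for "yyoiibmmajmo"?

The rule is to keep every other character starting from the second (positions 2nd, 4th, 6th, ...), then delete the first 3 characters.
"yyoiibmmajmo" → "yibmjo" → "mjo".

mjo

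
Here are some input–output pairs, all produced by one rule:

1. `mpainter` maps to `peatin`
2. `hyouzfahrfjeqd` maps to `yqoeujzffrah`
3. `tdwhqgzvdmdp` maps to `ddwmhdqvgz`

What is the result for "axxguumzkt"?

Rule — take characters alternately from the front and the back (1st, last, 2nd, 2nd-last, ...), then delete the first 2 characters.
"axxguumzkt" → "xkxzgmuu".

xkxzgmuu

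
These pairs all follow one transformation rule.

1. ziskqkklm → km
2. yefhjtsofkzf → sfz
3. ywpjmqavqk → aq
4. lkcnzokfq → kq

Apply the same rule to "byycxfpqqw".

pq

Looking at the pairs, the operation is to keep every other character starting from the first (positions 1st, 3rd, 5th, ...), then delete the first 3 characters.
Applying both steps to "byycxfpqqw": "byxpq", then "pq".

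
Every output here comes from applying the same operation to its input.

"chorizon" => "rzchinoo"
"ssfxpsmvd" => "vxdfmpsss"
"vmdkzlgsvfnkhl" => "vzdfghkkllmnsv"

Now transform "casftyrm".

The pattern: sort the characters into alphabetical order, then move the last 2 characters to the front (rotate right by 2).
Applying both steps to "casftyrm": "acfmrsty", then "tyacfmrs".
(Check on "ssfxpsmvd": → "dfmpsssvx" → "vxdfmpsss" ✓)

tyacfmrs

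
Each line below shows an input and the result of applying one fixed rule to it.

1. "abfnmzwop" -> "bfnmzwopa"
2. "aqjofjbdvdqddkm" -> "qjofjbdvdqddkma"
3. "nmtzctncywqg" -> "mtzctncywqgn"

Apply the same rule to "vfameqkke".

The rule is to move the first character to the end.
Applying that to "vfameqkke" gives "fameqkkev".

fameqkkev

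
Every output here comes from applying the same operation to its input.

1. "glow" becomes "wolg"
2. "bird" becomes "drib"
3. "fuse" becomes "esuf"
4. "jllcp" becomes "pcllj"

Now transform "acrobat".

taborca

Each output is the input with this applied: reverse the string.
So "acrobat" becomes "taborca".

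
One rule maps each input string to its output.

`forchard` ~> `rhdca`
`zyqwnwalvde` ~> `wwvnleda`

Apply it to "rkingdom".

onmgd

The transformation: delete the first 3 characters, then sort the characters into reverse alphabetical order.
Doing the same to "rkingdom": "onmgd".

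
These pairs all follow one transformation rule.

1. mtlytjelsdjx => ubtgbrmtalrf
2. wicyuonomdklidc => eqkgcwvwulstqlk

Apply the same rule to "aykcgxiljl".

igskofqtrt

Each output is the input with this applied: shift every letter 8 places forward in the alphabet (wrapping around).
"aykcgxiljl" → "igskofqtrt".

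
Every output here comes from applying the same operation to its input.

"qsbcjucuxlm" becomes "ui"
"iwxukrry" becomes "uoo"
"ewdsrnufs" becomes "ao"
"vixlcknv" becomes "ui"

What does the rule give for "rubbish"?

oe

Looking at the pairs, the operation is to shift every letter 3 places backward in the alphabet (wrapping around), then keep only the vowels.
For "rubbish", step one produces "oryyfpe"; step two turns that into "oe".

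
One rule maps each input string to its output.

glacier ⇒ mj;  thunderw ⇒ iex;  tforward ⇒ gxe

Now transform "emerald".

What's happening: shift every letter 1 place forward in the alphabet (wrapping around), then keep one character in every 3, starting at position 2 (positions 2nd, 5th, 8th, ...).
Starting from "emerald": after the first operation, "fnfsbme"; after the second, "nb".

nb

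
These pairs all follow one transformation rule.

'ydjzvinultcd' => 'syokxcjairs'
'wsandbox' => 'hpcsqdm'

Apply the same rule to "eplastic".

Rule — delete the first character, then shift every letter 11 places backward in the alphabet (wrapping around).
Starting from "eplastic": after the first operation, "plastic"; after the second, "eaphixr".

eaphixr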